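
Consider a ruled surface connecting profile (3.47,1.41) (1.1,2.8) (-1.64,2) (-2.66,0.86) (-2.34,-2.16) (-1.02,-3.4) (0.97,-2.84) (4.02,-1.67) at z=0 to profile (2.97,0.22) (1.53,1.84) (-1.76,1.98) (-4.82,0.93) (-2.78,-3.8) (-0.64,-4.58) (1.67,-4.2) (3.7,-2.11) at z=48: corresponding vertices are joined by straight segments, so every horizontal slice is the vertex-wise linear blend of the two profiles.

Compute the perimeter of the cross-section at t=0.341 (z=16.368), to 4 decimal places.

Perimeter at t=0.341: 21.3107

Cross-section at t=0.341: each vertex is (1-t)·p0[i] + t·p1[i].
  v1: (1-0.341)·(3.47,1.41) + 0.341·(2.97,0.22) = (3.2995,1.0042)
  v2: (1-0.341)·(1.1,2.8) + 0.341·(1.53,1.84) = (1.2466,2.4726)
  v3: (1-0.341)·(-1.64,2) + 0.341·(-1.76,1.98) = (-1.6809,1.9932)
  v4: (1-0.341)·(-2.66,0.86) + 0.341·(-4.82,0.93) = (-3.3966,0.8839)
  v5: (1-0.341)·(-2.34,-2.16) + 0.341·(-2.78,-3.8) = (-2.4900,-2.7192)
  v6: (1-0.341)·(-1.02,-3.4) + 0.341·(-0.64,-4.58) = (-0.8904,-3.8024)
  v7: (1-0.341)·(0.97,-2.84) + 0.341·(1.67,-4.2) = (1.2087,-3.3038)
  v8: (1-0.341)·(4.02,-1.67) + 0.341·(3.7,-2.11) = (3.9109,-1.8200)
Perimeter = Σ |v_{i+1} − v_i|:
  edge 1→2: √(-2.0529² + 1.4684²) = 2.5240 (running 2.5240)
  edge 2→3: √(-2.9276² + -0.4795²) = 2.9666 (running 5.4905)
  edge 3→4: √(-1.7156² + -1.1093²) = 2.0430 (running 7.5336)
  edge 4→5: √(0.9065² + -3.6031²) = 3.7154 (running 11.2490)
  edge 5→6: √(1.5996² + -1.0831²) = 1.9318 (running 13.1808)
  edge 6→7: √(2.0991² + 0.4986²) = 2.1575 (running 15.3383)
  edge 7→8: √(2.7022² + 1.4837²) = 3.0827 (running 18.4211)
  edge 8→1: √(-0.6114² + 2.8243²) = 2.8897 (running 21.3107)
Perimeter = 21.3107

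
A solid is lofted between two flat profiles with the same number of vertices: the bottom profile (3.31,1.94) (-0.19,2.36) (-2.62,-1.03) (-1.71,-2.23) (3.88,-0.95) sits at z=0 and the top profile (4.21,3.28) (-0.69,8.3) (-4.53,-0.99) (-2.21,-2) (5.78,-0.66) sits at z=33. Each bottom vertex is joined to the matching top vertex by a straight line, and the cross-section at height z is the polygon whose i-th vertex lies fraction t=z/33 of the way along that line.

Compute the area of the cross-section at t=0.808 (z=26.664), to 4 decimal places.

Area at t=0.808: 49.6707

Cross-section at t=0.808: each vertex is (1-t)·p0[i] + t·p1[i].
  v1: (1-0.808)·(3.31,1.94) + 0.808·(4.21,3.28) = (4.0372,3.0227)
  v2: (1-0.808)·(-0.19,2.36) + 0.808·(-0.69,8.3) = (-0.5940,7.1595)
  v3: (1-0.808)·(-2.62,-1.03) + 0.808·(-4.53,-0.99) = (-4.1633,-0.9977)
  v4: (1-0.808)·(-1.71,-2.23) + 0.808·(-2.21,-2) = (-2.1140,-2.0442)
  v5: (1-0.808)·(3.88,-0.95) + 0.808·(5.78,-0.66) = (5.4152,-0.7157)
Shoelace sum Σ(x_i·y_{i+1} − x_{i+1}·y_i):
  i=1: 4.0372·7.1595 − -0.5940·3.0227 = +30.6999 (running +30.6999)
  i=2: -0.5940·-0.9977 − -4.1633·7.1595 = +30.3997 (running +61.0996)
  i=3: -4.1633·-2.0442 − -2.1140·-0.9977 = +6.4013 (running +67.5009)
  i=4: -2.1140·-0.7157 − 5.4152·-2.0442 = +12.5825 (running +80.0834)
  i=5: 5.4152·3.0227 − 4.0372·-0.7157 = +19.2580 (running +99.3414)
Area = |Σ|/2 = |99.3414|/2 = 49.6707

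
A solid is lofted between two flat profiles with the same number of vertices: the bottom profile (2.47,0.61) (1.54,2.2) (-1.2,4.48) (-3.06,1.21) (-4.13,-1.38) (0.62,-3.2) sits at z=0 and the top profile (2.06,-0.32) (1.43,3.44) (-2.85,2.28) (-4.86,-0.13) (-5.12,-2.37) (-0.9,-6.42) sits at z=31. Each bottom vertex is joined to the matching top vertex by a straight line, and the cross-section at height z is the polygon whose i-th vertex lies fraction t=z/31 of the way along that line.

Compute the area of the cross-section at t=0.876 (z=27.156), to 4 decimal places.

Area at t=0.876: 41.6476

Cross-section at t=0.876: each vertex is (1-t)·p0[i] + t·p1[i].
  v1: (1-0.876)·(2.47,0.61) + 0.876·(2.06,-0.32) = (2.1108,-0.2047)
  v2: (1-0.876)·(1.54,2.2) + 0.876·(1.43,3.44) = (1.4436,3.2862)
  v3: (1-0.876)·(-1.2,4.48) + 0.876·(-2.85,2.28) = (-2.6454,2.5528)
  v4: (1-0.876)·(-3.06,1.21) + 0.876·(-4.86,-0.13) = (-4.6368,0.0362)
  v5: (1-0.876)·(-4.13,-1.38) + 0.876·(-5.12,-2.37) = (-4.9972,-2.2472)
  v6: (1-0.876)·(0.62,-3.2) + 0.876·(-0.9,-6.42) = (-0.7115,-6.0207)
Shoelace sum Σ(x_i·y_{i+1} − x_{i+1}·y_i):
  i=1: 2.1108·3.2862 − 1.4436·-0.2047 = +7.2322 (running +7.2322)
  i=2: 1.4436·2.5528 − -2.6454·3.2862 = +12.3787 (running +19.6110)
  i=3: -2.6454·0.0362 − -4.6368·2.5528 = +11.7412 (running +31.3521)
  i=4: -4.6368·-2.2472 − -4.9972·0.0362 = +10.6007 (running +41.9528)
  i=5: -4.9972·-6.0207 − -0.7115·-2.2472 = +28.4880 (running +70.4408)
  i=6: -0.7115·-0.2047 − 2.1108·-6.0207 = +12.8544 (running +83.2953)
Area = |Σ|/2 = |83.2953|/2 = 41.6476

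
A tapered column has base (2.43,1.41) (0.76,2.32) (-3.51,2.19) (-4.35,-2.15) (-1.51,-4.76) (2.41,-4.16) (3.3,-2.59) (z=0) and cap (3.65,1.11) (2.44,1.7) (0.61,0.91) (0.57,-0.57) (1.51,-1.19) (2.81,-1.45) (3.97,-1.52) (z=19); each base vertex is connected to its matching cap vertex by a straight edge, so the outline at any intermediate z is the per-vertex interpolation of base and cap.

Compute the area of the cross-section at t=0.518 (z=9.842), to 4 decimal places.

Cross-section at t=0.518: each vertex is (1-t)·p0[i] + t·p1[i].
  v1: (1-0.518)·(2.43,1.41) + 0.518·(3.65,1.11) = (3.0620,1.2546)
  v2: (1-0.518)·(0.76,2.32) + 0.518·(2.44,1.7) = (1.6302,1.9988)
  v3: (1-0.518)·(-3.51,2.19) + 0.518·(0.61,0.91) = (-1.3758,1.5270)
  v4: (1-0.518)·(-4.35,-2.15) + 0.518·(0.57,-0.57) = (-1.8014,-1.3316)
  v5: (1-0.518)·(-1.51,-4.76) + 0.518·(1.51,-1.19) = (0.0544,-2.9107)
  v6: (1-0.518)·(2.41,-4.16) + 0.518·(2.81,-1.45) = (2.6172,-2.7562)
  v7: (1-0.518)·(3.3,-2.59) + 0.518·(3.97,-1.52) = (3.6471,-2.0357)
Shoelace sum Σ(x_i·y_{i+1} − x_{i+1}·y_i):
  i=1: 3.0620·1.9988 − 1.6302·1.2546 = +4.0751 (running +4.0751)
  i=2: 1.6302·1.5270 − -1.3758·1.9988 = +5.2394 (running +9.3145)
  i=3: -1.3758·-1.3316 − -1.8014·1.5270 = +4.5827 (running +13.8972)
  i=4: -1.8014·-2.9107 − 0.0544·-1.3316 = +5.3159 (running +19.2131)
  i=5: 0.0544·-2.7562 − 2.6172·-2.9107 = +7.4682 (running +26.6813)
  i=6: 2.6172·-2.0357 − 3.6471·-2.7562 = +4.7242 (running +31.4054)
  i=7: 3.6471·1.2546 − 3.0620·-2.0357 = +10.8090 (running +42.2144)
Area = |Σ|/2 = |42.2144|/2 = 21.1072

Area at t=0.518: 21.1072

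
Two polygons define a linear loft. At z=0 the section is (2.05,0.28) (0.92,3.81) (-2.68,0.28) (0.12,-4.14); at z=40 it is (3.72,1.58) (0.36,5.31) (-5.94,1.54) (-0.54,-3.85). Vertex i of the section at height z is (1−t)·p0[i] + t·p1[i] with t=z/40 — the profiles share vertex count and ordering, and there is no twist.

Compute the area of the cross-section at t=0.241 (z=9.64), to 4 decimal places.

Cross-section at t=0.241: each vertex is (1-t)·p0[i] + t·p1[i].
  v1: (1-0.241)·(2.05,0.28) + 0.241·(3.72,1.58) = (2.4525,0.5933)
  v2: (1-0.241)·(0.92,3.81) + 0.241·(0.36,5.31) = (0.7850,4.1715)
  v3: (1-0.241)·(-2.68,0.28) + 0.241·(-5.94,1.54) = (-3.4657,0.5837)
  v4: (1-0.241)·(0.12,-4.14) + 0.241·(-0.54,-3.85) = (-0.0391,-4.0701)
Shoelace sum Σ(x_i·y_{i+1} − x_{i+1}·y_i):
  i=1: 2.4525·4.1715 − 0.7850·0.5933 = +9.7647 (running +9.7647)
  i=2: 0.7850·0.5837 − -3.4657·4.1715 = +14.9152 (running +24.6799)
  i=3: -3.4657·-4.0701 − -0.0391·0.5837 = +14.1284 (running +38.8083)
  i=4: -0.0391·0.5933 − 2.4525·-4.0701 = +9.9586 (running +48.7670)
Area = |Σ|/2 = |48.7670|/2 = 24.3835

Area at t=0.241: 24.3835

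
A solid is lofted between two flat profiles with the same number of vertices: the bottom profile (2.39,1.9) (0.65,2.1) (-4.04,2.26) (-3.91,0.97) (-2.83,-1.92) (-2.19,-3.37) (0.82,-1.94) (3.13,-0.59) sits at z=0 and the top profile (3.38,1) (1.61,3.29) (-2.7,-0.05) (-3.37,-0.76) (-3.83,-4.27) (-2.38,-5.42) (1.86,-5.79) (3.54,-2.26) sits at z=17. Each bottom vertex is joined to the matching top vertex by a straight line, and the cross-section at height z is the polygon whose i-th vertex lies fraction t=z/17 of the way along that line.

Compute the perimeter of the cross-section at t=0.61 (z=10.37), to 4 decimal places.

Cross-section at t=0.61: each vertex is (1-t)·p0[i] + t·p1[i].
  v1: (1-0.61)·(2.39,1.9) + 0.61·(3.38,1) = (2.9939,1.3510)
  v2: (1-0.61)·(0.65,2.1) + 0.61·(1.61,3.29) = (1.2356,2.8259)
  v3: (1-0.61)·(-4.04,2.26) + 0.61·(-2.7,-0.05) = (-3.2226,0.8509)
  v4: (1-0.61)·(-3.91,0.97) + 0.61·(-3.37,-0.76) = (-3.5806,-0.0853)
  v5: (1-0.61)·(-2.83,-1.92) + 0.61·(-3.83,-4.27) = (-3.4400,-3.3535)
  v6: (1-0.61)·(-2.19,-3.37) + 0.61·(-2.38,-5.42) = (-2.3059,-4.6205)
  v7: (1-0.61)·(0.82,-1.94) + 0.61·(1.86,-5.79) = (1.4544,-4.2885)
  v8: (1-0.61)·(3.13,-0.59) + 0.61·(3.54,-2.26) = (3.3801,-1.6087)
Perimeter = Σ |v_{i+1} − v_i|:
  edge 1→2: √(-1.7583² + 1.4749²) = 2.2950 (running 2.2950)
  edge 2→3: √(-4.4582² + -1.9750²) = 4.8761 (running 7.1711)
  edge 3→4: √(-0.3580² + -0.9362²) = 1.0023 (running 8.1734)
  edge 4→5: √(0.1406² + -3.2682²) = 3.2712 (running 11.4446)
  edge 5→6: √(1.1341² + -1.2670²) = 1.7004 (running 13.1450)
  edge 6→7: √(3.7603² + 0.3320²) = 3.7749 (running 16.9200)
  edge 7→8: √(1.9257² + 2.6798²) = 3.2999 (running 20.2199)
  edge 8→1: √(-0.3862² + 2.9597²) = 2.9848 (running 23.2047)
Perimeter = 23.2047

Perimeter at t=0.61: 23.2047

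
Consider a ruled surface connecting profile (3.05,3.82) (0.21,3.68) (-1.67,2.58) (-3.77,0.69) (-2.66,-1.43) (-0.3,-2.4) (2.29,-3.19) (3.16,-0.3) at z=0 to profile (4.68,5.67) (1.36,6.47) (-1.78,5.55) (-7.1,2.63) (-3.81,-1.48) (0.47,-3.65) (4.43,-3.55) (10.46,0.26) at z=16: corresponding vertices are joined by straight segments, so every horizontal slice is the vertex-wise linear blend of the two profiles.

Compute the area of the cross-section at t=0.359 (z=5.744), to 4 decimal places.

Cross-section at t=0.359: each vertex is (1-t)·p0[i] + t·p1[i].
  v1: (1-0.359)·(3.05,3.82) + 0.359·(4.68,5.67) = (3.6352,4.4841)
  v2: (1-0.359)·(0.21,3.68) + 0.359·(1.36,6.47) = (0.6229,4.6816)
  v3: (1-0.359)·(-1.67,2.58) + 0.359·(-1.78,5.55) = (-1.7095,3.6462)
  v4: (1-0.359)·(-3.77,0.69) + 0.359·(-7.1,2.63) = (-4.9655,1.3865)
  v5: (1-0.359)·(-2.66,-1.43) + 0.359·(-3.81,-1.48) = (-3.0728,-1.4480)
  v6: (1-0.359)·(-0.3,-2.4) + 0.359·(0.47,-3.65) = (-0.0236,-2.8487)
  v7: (1-0.359)·(2.29,-3.19) + 0.359·(4.43,-3.55) = (3.0583,-3.3192)
  v8: (1-0.359)·(3.16,-0.3) + 0.359·(10.46,0.26) = (5.7807,-0.0990)
Shoelace sum Σ(x_i·y_{i+1} − x_{i+1}·y_i):
  i=1: 3.6352·4.6816 − 0.6229·4.4841 = +14.2255 (running +14.2255)
  i=2: 0.6229·3.6462 − -1.7095·4.6816 = +10.2742 (running +24.4997)
  i=3: -1.7095·1.3865 − -4.9655·3.6462 = +15.7351 (running +40.2348)
  i=4: -4.9655·-1.4480 − -3.0728·1.3865 = +11.4501 (running +51.6850)
  i=5: -3.0728·-2.8487 − -0.0236·-1.4480 = +8.7197 (running +60.4046)
  i=6: -0.0236·-3.3192 − 3.0583·-2.8487 = +8.7905 (running +69.1951)
  i=7: 3.0583·-0.0990 − 5.7807·-3.3192 = +18.8849 (running +88.0799)
  i=8: 5.7807·4.4841 − 3.6352·-0.0990 = +26.2813 (running +114.3612)
Area = |Σ|/2 = |114.3612|/2 = 57.1806

Area at t=0.359: 57.1806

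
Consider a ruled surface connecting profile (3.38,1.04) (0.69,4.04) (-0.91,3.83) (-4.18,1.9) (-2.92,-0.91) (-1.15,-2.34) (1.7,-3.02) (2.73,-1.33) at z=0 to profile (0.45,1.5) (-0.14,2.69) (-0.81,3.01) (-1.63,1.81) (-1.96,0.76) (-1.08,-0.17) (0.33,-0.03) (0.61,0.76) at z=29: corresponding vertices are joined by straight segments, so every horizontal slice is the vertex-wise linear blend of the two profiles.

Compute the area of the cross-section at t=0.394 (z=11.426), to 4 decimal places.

Cross-section at t=0.394: each vertex is (1-t)·p0[i] + t·p1[i].
  v1: (1-0.394)·(3.38,1.04) + 0.394·(0.45,1.5) = (2.2256,1.2212)
  v2: (1-0.394)·(0.69,4.04) + 0.394·(-0.14,2.69) = (0.3630,3.5081)
  v3: (1-0.394)·(-0.91,3.83) + 0.394·(-0.81,3.01) = (-0.8706,3.5069)
  v4: (1-0.394)·(-4.18,1.9) + 0.394·(-1.63,1.81) = (-3.1753,1.8645)
  v5: (1-0.394)·(-2.92,-0.91) + 0.394·(-1.96,0.76) = (-2.5418,-0.2520)
  v6: (1-0.394)·(-1.15,-2.34) + 0.394·(-1.08,-0.17) = (-1.1224,-1.4850)
  v7: (1-0.394)·(1.7,-3.02) + 0.394·(0.33,-0.03) = (1.1602,-1.8419)
  v8: (1-0.394)·(2.73,-1.33) + 0.394·(0.61,0.76) = (1.8947,-0.5065)
Shoelace sum Σ(x_i·y_{i+1} − x_{i+1}·y_i):
  i=1: 2.2256·3.5081 − 0.3630·1.2212 = +7.3643 (running +7.3643)
  i=2: 0.3630·3.5069 − -0.8706·3.5081 = +4.3271 (running +11.6914)
  i=3: -0.8706·1.8645 − -3.1753·3.5069 = +9.5123 (running +21.2036)
  i=4: -3.1753·-0.2520 − -2.5418·1.8645 = +5.5395 (running +26.7431)
  i=5: -2.5418·-1.4850 − -1.1224·-0.2520 = +3.4917 (running +30.2348)
  i=6: -1.1224·-1.8419 − 1.1602·-1.4850 = +3.7904 (running +34.0251)
  i=7: 1.1602·-0.5065 − 1.8947·-1.8419 = +2.9023 (running +36.9274)
  i=8: 1.8947·1.2212 − 2.2256·-0.5065 = +3.4413 (running +40.3687)
Area = |Σ|/2 = |40.3687|/2 = 20.1843

Area at t=0.394: 20.1843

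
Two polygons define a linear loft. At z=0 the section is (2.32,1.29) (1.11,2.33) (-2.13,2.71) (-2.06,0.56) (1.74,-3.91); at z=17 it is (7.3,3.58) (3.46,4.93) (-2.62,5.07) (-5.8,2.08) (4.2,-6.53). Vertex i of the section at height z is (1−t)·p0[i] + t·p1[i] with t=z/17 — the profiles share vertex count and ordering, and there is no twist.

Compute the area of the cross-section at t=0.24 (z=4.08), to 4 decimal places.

Cross-section at t=0.24: each vertex is (1-t)·p0[i] + t·p1[i].
  v1: (1-0.24)·(2.32,1.29) + 0.24·(7.3,3.58) = (3.5152,1.8396)
  v2: (1-0.24)·(1.11,2.33) + 0.24·(3.46,4.93) = (1.6740,2.9540)
  v3: (1-0.24)·(-2.13,2.71) + 0.24·(-2.62,5.07) = (-2.2476,3.2764)
  v4: (1-0.24)·(-2.06,0.56) + 0.24·(-5.8,2.08) = (-2.9576,0.9248)
  v5: (1-0.24)·(1.74,-3.91) + 0.24·(4.2,-6.53) = (2.3304,-4.5388)
Shoelace sum Σ(x_i·y_{i+1} − x_{i+1}·y_i):
  i=1: 3.5152·2.9540 − 1.6740·1.8396 = +7.3044 (running +7.3044)
  i=2: 1.6740·3.2764 − -2.2476·2.9540 = +12.1241 (running +19.4285)
  i=3: -2.2476·0.9248 − -2.9576·3.2764 = +7.6117 (running +27.0402)
  i=4: -2.9576·-4.5388 − 2.3304·0.9248 = +11.2688 (running +38.3090)
  i=5: 2.3304·1.8396 − 3.5152·-4.5388 = +20.2418 (running +58.5508)
Area = |Σ|/2 = |58.5508|/2 = 29.2754

Area at t=0.24: 29.2754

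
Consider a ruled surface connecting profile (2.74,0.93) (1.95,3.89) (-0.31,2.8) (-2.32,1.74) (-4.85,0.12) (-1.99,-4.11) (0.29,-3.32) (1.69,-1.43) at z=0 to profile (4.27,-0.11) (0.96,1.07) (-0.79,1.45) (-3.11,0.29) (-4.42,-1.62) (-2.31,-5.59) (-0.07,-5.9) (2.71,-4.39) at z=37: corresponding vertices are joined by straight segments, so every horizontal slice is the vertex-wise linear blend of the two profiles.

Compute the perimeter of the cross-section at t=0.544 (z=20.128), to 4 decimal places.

Cross-section at t=0.544: each vertex is (1-t)·p0[i] + t·p1[i].
  v1: (1-0.544)·(2.74,0.93) + 0.544·(4.27,-0.11) = (3.5723,0.3642)
  v2: (1-0.544)·(1.95,3.89) + 0.544·(0.96,1.07) = (1.4114,2.3559)
  v3: (1-0.544)·(-0.31,2.8) + 0.544·(-0.79,1.45) = (-0.5711,2.0656)
  v4: (1-0.544)·(-2.32,1.74) + 0.544·(-3.11,0.29) = (-2.7498,0.9512)
  v5: (1-0.544)·(-4.85,0.12) + 0.544·(-4.42,-1.62) = (-4.6161,-0.8266)
  v6: (1-0.544)·(-1.99,-4.11) + 0.544·(-2.31,-5.59) = (-2.1641,-4.9151)
  v7: (1-0.544)·(0.29,-3.32) + 0.544·(-0.07,-5.9) = (0.0942,-4.7235)
  v8: (1-0.544)·(1.69,-1.43) + 0.544·(2.71,-4.39) = (2.2449,-3.0402)
Perimeter = Σ |v_{i+1} − v_i|:
  edge 1→2: √(-2.1609² + 1.9917²) = 2.9387 (running 2.9387)
  edge 2→3: √(-1.9826² + -0.2903²) = 2.0037 (running 4.9424)
  edge 3→4: √(-2.1786² + -1.1144²) = 2.4471 (running 7.3896)
  edge 4→5: √(-1.8663² + -1.7778²) = 2.5775 (running 9.9671)
  edge 5→6: √(2.4520² + -4.0886²) = 4.7675 (running 14.7345)
  edge 6→7: √(2.2582² + 0.1916²) = 2.2664 (running 17.0009)
  edge 7→8: √(2.1507² + 1.6833²) = 2.7311 (running 19.7320)
  edge 8→1: √(1.3274² + 3.4045²) = 3.6541 (running 23.3861)
Perimeter = 23.3861

Perimeter at t=0.544: 23.3861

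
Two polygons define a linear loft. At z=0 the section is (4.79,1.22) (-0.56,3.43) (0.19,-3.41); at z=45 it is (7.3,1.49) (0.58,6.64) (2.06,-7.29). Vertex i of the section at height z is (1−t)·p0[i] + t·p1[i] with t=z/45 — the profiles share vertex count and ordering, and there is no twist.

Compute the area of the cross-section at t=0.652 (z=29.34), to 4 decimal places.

Area at t=0.652: 33.2524

Cross-section at t=0.652: each vertex is (1-t)·p0[i] + t·p1[i].
  v1: (1-0.652)·(4.79,1.22) + 0.652·(7.3,1.49) = (6.4265,1.3960)
  v2: (1-0.652)·(-0.56,3.43) + 0.652·(0.58,6.64) = (0.1833,5.5229)
  v3: (1-0.652)·(0.19,-3.41) + 0.652·(2.06,-7.29) = (1.4092,-5.9398)
Shoelace sum Σ(x_i·y_{i+1} − x_{i+1}·y_i):
  i=1: 6.4265·5.5229 − 0.1833·1.3960 = +35.2373 (running +35.2373)
  i=2: 0.1833·-5.9398 − 1.4092·5.5229 = -8.8718 (running +26.3655)
  i=3: 1.4092·1.3960 − 6.4265·-5.9398 = +40.1393 (running +66.5049)
Area = |Σ|/2 = |66.5049|/2 = 33.2524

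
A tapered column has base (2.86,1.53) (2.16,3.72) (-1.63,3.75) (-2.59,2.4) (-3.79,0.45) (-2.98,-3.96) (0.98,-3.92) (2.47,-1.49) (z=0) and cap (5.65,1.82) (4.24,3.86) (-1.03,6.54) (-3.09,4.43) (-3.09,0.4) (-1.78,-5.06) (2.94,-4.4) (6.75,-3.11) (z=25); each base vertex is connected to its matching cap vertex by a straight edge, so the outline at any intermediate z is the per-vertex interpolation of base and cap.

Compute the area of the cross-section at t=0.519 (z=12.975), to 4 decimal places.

Cross-section at t=0.519: each vertex is (1-t)·p0[i] + t·p1[i].
  v1: (1-0.519)·(2.86,1.53) + 0.519·(5.65,1.82) = (4.3080,1.6805)
  v2: (1-0.519)·(2.16,3.72) + 0.519·(4.24,3.86) = (3.2395,3.7927)
  v3: (1-0.519)·(-1.63,3.75) + 0.519·(-1.03,6.54) = (-1.3186,5.1980)
  v4: (1-0.519)·(-2.59,2.4) + 0.519·(-3.09,4.43) = (-2.8495,3.4536)
  v5: (1-0.519)·(-3.79,0.45) + 0.519·(-3.09,0.4) = (-3.4267,0.4241)
  v6: (1-0.519)·(-2.98,-3.96) + 0.519·(-1.78,-5.06) = (-2.3572,-4.5309)
  v7: (1-0.519)·(0.98,-3.92) + 0.519·(2.94,-4.4) = (1.9972,-4.1691)
  v8: (1-0.519)·(2.47,-1.49) + 0.519·(6.75,-3.11) = (4.6913,-2.3308)
Shoelace sum Σ(x_i·y_{i+1} − x_{i+1}·y_i):
  i=1: 4.3080·3.7927 − 3.2395·1.6805 = +10.8948 (running +10.8948)
  i=2: 3.2395·5.1980 − -1.3186·3.7927 = +21.8401 (running +32.7348)
  i=3: -1.3186·3.4536 − -2.8495·5.1980 = +10.2579 (running +42.9927)
  i=4: -2.8495·0.4241 − -3.4267·3.4536 = +10.6260 (running +53.6187)
  i=5: -3.4267·-4.5309 − -2.3572·0.4241 = +16.5256 (running +70.1443)
  i=6: -2.3572·-4.1691 − 1.9972·-4.5309 = +18.8767 (running +89.0211)
  i=7: 1.9972·-2.3308 − 4.6913·-4.1691 = +14.9035 (running +103.9246)
  i=8: 4.6913·1.6805 − 4.3080·-2.3308 = +17.9248 (running +121.8494)
Area = |Σ|/2 = |121.8494|/2 = 60.9247

Area at t=0.519: 60.9247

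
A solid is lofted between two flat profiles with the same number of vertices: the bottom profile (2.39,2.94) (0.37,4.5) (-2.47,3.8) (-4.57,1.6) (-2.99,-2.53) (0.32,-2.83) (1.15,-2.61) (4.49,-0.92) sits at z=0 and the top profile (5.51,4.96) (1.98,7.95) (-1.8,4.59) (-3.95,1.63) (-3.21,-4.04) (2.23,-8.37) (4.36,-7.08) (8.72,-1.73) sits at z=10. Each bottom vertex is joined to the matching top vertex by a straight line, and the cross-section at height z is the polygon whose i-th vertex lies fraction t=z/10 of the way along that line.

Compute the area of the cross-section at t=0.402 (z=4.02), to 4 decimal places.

Cross-section at t=0.402: each vertex is (1-t)·p0[i] + t·p1[i].
  v1: (1-0.402)·(2.39,2.94) + 0.402·(5.51,4.96) = (3.6442,3.7520)
  v2: (1-0.402)·(0.37,4.5) + 0.402·(1.98,7.95) = (1.0172,5.8869)
  v3: (1-0.402)·(-2.47,3.8) + 0.402·(-1.8,4.59) = (-2.2007,4.1176)
  v4: (1-0.402)·(-4.57,1.6) + 0.402·(-3.95,1.63) = (-4.3208,1.6121)
  v5: (1-0.402)·(-2.99,-2.53) + 0.402·(-3.21,-4.04) = (-3.0784,-3.1370)
  v6: (1-0.402)·(0.32,-2.83) + 0.402·(2.23,-8.37) = (1.0878,-5.0571)
  v7: (1-0.402)·(1.15,-2.61) + 0.402·(4.36,-7.08) = (2.4404,-4.4069)
  v8: (1-0.402)·(4.49,-0.92) + 0.402·(8.72,-1.73) = (6.1905,-1.2456)
Shoelace sum Σ(x_i·y_{i+1} − x_{i+1}·y_i):
  i=1: 3.6442·5.8869 − 1.0172·3.7520 = +17.6366 (running +17.6366)
  i=2: 1.0172·4.1176 − -2.2007·5.8869 = +17.1436 (running +34.7802)
  i=3: -2.2007·1.6121 − -4.3208·4.1176 = +14.2435 (running +49.0237)
  i=4: -4.3208·-3.1370 − -3.0784·1.6121 = +18.5169 (running +67.5406)
  i=5: -3.0784·-5.0571 − 1.0878·-3.1370 = +18.9804 (running +86.5210)
  i=6: 1.0878·-4.4069 − 2.4404·-5.0571 = +7.5474 (running +94.0685)
  i=7: 2.4404·-1.2456 − 6.1905·-4.4069 = +24.2411 (running +118.3096)
  i=8: 6.1905·3.7520 − 3.6442·-1.2456 = +27.7662 (running +146.0758)
Area = |Σ|/2 = |146.0758|/2 = 73.0379

Area at t=0.402: 73.0379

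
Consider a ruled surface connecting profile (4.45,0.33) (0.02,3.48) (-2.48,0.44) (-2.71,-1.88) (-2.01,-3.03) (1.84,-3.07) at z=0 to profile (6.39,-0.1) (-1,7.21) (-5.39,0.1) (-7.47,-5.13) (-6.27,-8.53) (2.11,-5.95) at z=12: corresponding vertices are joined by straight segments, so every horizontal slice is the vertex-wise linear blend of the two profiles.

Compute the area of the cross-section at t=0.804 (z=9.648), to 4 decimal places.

Area at t=0.804: 96.9942

Cross-section at t=0.804: each vertex is (1-t)·p0[i] + t·p1[i].
  v1: (1-0.804)·(4.45,0.33) + 0.804·(6.39,-0.1) = (6.0098,-0.0157)
  v2: (1-0.804)·(0.02,3.48) + 0.804·(-1,7.21) = (-0.8001,6.4789)
  v3: (1-0.804)·(-2.48,0.44) + 0.804·(-5.39,0.1) = (-4.8196,0.1666)
  v4: (1-0.804)·(-2.71,-1.88) + 0.804·(-7.47,-5.13) = (-6.5370,-4.4930)
  v5: (1-0.804)·(-2.01,-3.03) + 0.804·(-6.27,-8.53) = (-5.4350,-7.4520)
  v6: (1-0.804)·(1.84,-3.07) + 0.804·(2.11,-5.95) = (2.0571,-5.3855)
Shoelace sum Σ(x_i·y_{i+1} − x_{i+1}·y_i):
  i=1: 6.0098·6.4789 − -0.8001·-0.0157 = +38.9242 (running +38.9242)
  i=2: -0.8001·0.1666 − -4.8196·6.4789 = +31.0927 (running +70.0169)
  i=3: -4.8196·-4.4930 − -6.5370·0.1666 = +22.7440 (running +92.7609)
  i=4: -6.5370·-7.4520 − -5.4350·-4.4930 = +24.2944 (running +117.0553)
  i=5: -5.4350·-5.3855 − 2.0571·-7.4520 = +44.5999 (running +161.6552)
  i=6: 2.0571·-0.0157 − 6.0098·-5.3855 = +32.3333 (running +193.9885)
Area = |Σ|/2 = |193.9885|/2 = 96.9942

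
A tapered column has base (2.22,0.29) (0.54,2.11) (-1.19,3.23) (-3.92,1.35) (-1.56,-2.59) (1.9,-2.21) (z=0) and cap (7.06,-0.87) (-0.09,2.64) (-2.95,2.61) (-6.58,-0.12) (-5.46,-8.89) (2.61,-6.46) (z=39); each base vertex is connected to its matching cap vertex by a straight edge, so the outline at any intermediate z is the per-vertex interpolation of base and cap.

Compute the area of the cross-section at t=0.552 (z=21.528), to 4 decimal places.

Area at t=0.552: 59.4818

Cross-section at t=0.552: each vertex is (1-t)·p0[i] + t·p1[i].
  v1: (1-0.552)·(2.22,0.29) + 0.552·(7.06,-0.87) = (4.8917,-0.3503)
  v2: (1-0.552)·(0.54,2.11) + 0.552·(-0.09,2.64) = (0.1922,2.4026)
  v3: (1-0.552)·(-1.19,3.23) + 0.552·(-2.95,2.61) = (-2.1615,2.8878)
  v4: (1-0.552)·(-3.92,1.35) + 0.552·(-6.58,-0.12) = (-5.3883,0.5386)
  v5: (1-0.552)·(-1.56,-2.59) + 0.552·(-5.46,-8.89) = (-3.7128,-6.0676)
  v6: (1-0.552)·(1.9,-2.21) + 0.552·(2.61,-6.46) = (2.2919,-4.5560)
Shoelace sum Σ(x_i·y_{i+1} − x_{i+1}·y_i):
  i=1: 4.8917·2.4026 − 0.1922·-0.3503 = +11.8199 (running +11.8199)
  i=2: 0.1922·2.8878 − -2.1615·2.4026 = +5.7483 (running +17.5682)
  i=3: -2.1615·0.5386 − -5.3883·2.8878 = +14.3961 (running +31.9643)
  i=4: -5.3883·-6.0676 − -3.7128·0.5386 = +34.6937 (running +66.6580)
  i=5: -3.7128·-4.5560 − 2.2919·-6.0676 = +30.8220 (running +97.4800)
  i=6: 2.2919·-0.3503 − 4.8917·-4.5560 = +21.4836 (running +118.9636)
Area = |Σ|/2 = |118.9636|/2 = 59.4818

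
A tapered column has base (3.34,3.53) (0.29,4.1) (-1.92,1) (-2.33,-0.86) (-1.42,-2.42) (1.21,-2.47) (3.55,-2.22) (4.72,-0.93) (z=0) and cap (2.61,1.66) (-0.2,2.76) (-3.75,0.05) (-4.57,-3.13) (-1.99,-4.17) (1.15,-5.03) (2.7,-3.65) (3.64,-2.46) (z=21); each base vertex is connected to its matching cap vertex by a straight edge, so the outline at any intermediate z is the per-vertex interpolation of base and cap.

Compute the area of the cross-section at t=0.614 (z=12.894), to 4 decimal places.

Cross-section at t=0.614: each vertex is (1-t)·p0[i] + t·p1[i].
  v1: (1-0.614)·(3.34,3.53) + 0.614·(2.61,1.66) = (2.8918,2.3818)
  v2: (1-0.614)·(0.29,4.1) + 0.614·(-0.2,2.76) = (-0.0109,3.2772)
  v3: (1-0.614)·(-1.92,1) + 0.614·(-3.75,0.05) = (-3.0436,0.4167)
  v4: (1-0.614)·(-2.33,-0.86) + 0.614·(-4.57,-3.13) = (-3.7054,-2.2538)
  v5: (1-0.614)·(-1.42,-2.42) + 0.614·(-1.99,-4.17) = (-1.7700,-3.4945)
  v6: (1-0.614)·(1.21,-2.47) + 0.614·(1.15,-5.03) = (1.1732,-4.0418)
  v7: (1-0.614)·(3.55,-2.22) + 0.614·(2.7,-3.65) = (3.0281,-3.0980)
  v8: (1-0.614)·(4.72,-0.93) + 0.614·(3.64,-2.46) = (4.0569,-1.8694)
Shoelace sum Σ(x_i·y_{i+1} − x_{i+1}·y_i):
  i=1: 2.8918·3.2772 − -0.0109·2.3818 = +9.5029 (running +9.5029)
  i=2: -0.0109·0.4167 − -3.0436·3.2772 = +9.9701 (running +19.4731)
  i=3: -3.0436·-2.2538 − -3.7054·0.4167 = +8.4037 (running +27.8767)
  i=4: -3.7054·-3.4945 − -1.7700·-2.2538 = +8.9592 (running +36.8360)
  i=5: -1.7700·-4.0418 − 1.1732·-3.4945 = +11.2536 (running +48.0896)
  i=6: 1.1732·-3.0980 − 3.0281·-4.0418 = +8.6046 (running +56.6942)
  i=7: 3.0281·-1.8694 − 4.0569·-3.0980 = +6.9075 (running +63.6017)
  i=8: 4.0569·2.3818 − 2.8918·-1.8694 = +15.0687 (running +78.6704)
Area = |Σ|/2 = |78.6704|/2 = 39.3352

Area at t=0.614: 39.3352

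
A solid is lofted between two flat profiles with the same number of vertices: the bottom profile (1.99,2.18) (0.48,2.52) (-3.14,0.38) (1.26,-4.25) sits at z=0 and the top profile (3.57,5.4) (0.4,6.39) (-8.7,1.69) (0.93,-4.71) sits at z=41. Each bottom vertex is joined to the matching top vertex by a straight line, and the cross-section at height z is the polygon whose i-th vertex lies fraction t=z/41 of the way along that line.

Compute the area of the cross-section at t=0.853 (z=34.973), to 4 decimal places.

Area at t=0.853: 59.6741

Cross-section at t=0.853: each vertex is (1-t)·p0[i] + t·p1[i].
  v1: (1-0.853)·(1.99,2.18) + 0.853·(3.57,5.4) = (3.3377,4.9267)
  v2: (1-0.853)·(0.48,2.52) + 0.853·(0.4,6.39) = (0.4118,5.8211)
  v3: (1-0.853)·(-3.14,0.38) + 0.853·(-8.7,1.69) = (-7.8827,1.4974)
  v4: (1-0.853)·(1.26,-4.25) + 0.853·(0.93,-4.71) = (0.9785,-4.6424)
Shoelace sum Σ(x_i·y_{i+1} − x_{i+1}·y_i):
  i=1: 3.3377·5.8211 − 0.4118·4.9267 = +17.4008 (running +17.4008)
  i=2: 0.4118·1.4974 − -7.8827·5.8211 = +46.5025 (running +63.9033)
  i=3: -7.8827·-4.6424 − 0.9785·1.4974 = +35.1291 (running +99.0324)
  i=4: 0.9785·4.9267 − 3.3377·-4.6424 = +20.3158 (running +119.3483)
Area = |Σ|/2 = |119.3483|/2 = 59.6741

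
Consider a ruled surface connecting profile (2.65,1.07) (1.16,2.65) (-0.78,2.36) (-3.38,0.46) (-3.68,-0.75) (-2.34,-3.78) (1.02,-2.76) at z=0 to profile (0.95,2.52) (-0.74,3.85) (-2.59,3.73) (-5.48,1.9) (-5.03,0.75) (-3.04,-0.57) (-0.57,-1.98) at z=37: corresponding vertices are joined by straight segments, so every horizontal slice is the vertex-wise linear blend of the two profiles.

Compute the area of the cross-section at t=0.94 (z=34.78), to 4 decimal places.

Area at t=0.94: 22.7527

Cross-section at t=0.94: each vertex is (1-t)·p0[i] + t·p1[i].
  v1: (1-0.94)·(2.65,1.07) + 0.94·(0.95,2.52) = (1.0520,2.4330)
  v2: (1-0.94)·(1.16,2.65) + 0.94·(-0.74,3.85) = (-0.6260,3.7780)
  v3: (1-0.94)·(-0.78,2.36) + 0.94·(-2.59,3.73) = (-2.4814,3.6478)
  v4: (1-0.94)·(-3.38,0.46) + 0.94·(-5.48,1.9) = (-5.3540,1.8136)
  v5: (1-0.94)·(-3.68,-0.75) + 0.94·(-5.03,0.75) = (-4.9490,0.6600)
  v6: (1-0.94)·(-2.34,-3.78) + 0.94·(-3.04,-0.57) = (-2.9980,-0.7626)
  v7: (1-0.94)·(1.02,-2.76) + 0.94·(-0.57,-1.98) = (-0.4746,-2.0268)
Shoelace sum Σ(x_i·y_{i+1} − x_{i+1}·y_i):
  i=1: 1.0520·3.7780 − -0.6260·2.4330 = +5.4975 (running +5.4975)
  i=2: -0.6260·3.6478 − -2.4814·3.7780 = +7.0912 (running +12.5887)
  i=3: -2.4814·1.8136 − -5.3540·3.6478 = +15.0301 (running +27.6188)
  i=4: -5.3540·0.6600 − -4.9490·1.8136 = +5.4419 (running +33.0606)
  i=5: -4.9490·-0.7626 − -2.9980·0.6600 = +5.7528 (running +38.8134)
  i=6: -2.9980·-2.0268 − -0.4746·-0.7626 = +5.7144 (running +44.5278)
  i=7: -0.4746·2.4330 − 1.0520·-2.0268 = +0.9775 (running +45.5053)
Area = |Σ|/2 = |45.5053|/2 = 22.7527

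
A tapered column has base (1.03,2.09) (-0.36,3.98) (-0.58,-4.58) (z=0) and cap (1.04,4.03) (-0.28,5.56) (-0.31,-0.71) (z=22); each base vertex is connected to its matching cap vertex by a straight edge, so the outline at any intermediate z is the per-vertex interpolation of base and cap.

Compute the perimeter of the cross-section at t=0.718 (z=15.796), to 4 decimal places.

Cross-section at t=0.718: each vertex is (1-t)·p0[i] + t·p1[i].
  v1: (1-0.718)·(1.03,2.09) + 0.718·(1.04,4.03) = (1.0372,3.4829)
  v2: (1-0.718)·(-0.36,3.98) + 0.718·(-0.28,5.56) = (-0.3026,5.1144)
  v3: (1-0.718)·(-0.58,-4.58) + 0.718·(-0.31,-0.71) = (-0.3861,-1.8013)
Perimeter = Σ |v_{i+1} − v_i|:
  edge 1→2: √(-1.3397² + 1.6315²) = 2.1111 (running 2.1111)
  edge 2→3: √(-0.0836² + -6.9158²) = 6.9163 (running 9.0274)
  edge 3→1: √(1.4233² + 5.2843²) = 5.4726 (running 14.5000)
Perimeter = 14.5000

Perimeter at t=0.718: 14.5000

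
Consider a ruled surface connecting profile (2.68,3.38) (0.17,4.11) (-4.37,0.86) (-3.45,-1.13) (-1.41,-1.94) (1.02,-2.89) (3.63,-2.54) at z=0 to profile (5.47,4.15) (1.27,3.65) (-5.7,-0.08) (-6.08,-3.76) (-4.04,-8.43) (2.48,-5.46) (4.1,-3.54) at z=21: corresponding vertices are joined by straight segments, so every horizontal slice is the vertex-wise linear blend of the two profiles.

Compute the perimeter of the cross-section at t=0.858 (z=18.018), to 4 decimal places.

Perimeter at t=0.858: 35.9548

Cross-section at t=0.858: each vertex is (1-t)·p0[i] + t·p1[i].
  v1: (1-0.858)·(2.68,3.38) + 0.858·(5.47,4.15) = (5.0738,4.0407)
  v2: (1-0.858)·(0.17,4.11) + 0.858·(1.27,3.65) = (1.1138,3.7153)
  v3: (1-0.858)·(-4.37,0.86) + 0.858·(-5.7,-0.08) = (-5.5111,0.0535)
  v4: (1-0.858)·(-3.45,-1.13) + 0.858·(-6.08,-3.76) = (-5.7065,-3.3865)
  v5: (1-0.858)·(-1.41,-1.94) + 0.858·(-4.04,-8.43) = (-3.6665,-7.5084)
  v6: (1-0.858)·(1.02,-2.89) + 0.858·(2.48,-5.46) = (2.2727,-5.0951)
  v7: (1-0.858)·(3.63,-2.54) + 0.858·(4.1,-3.54) = (4.0333,-3.3980)
Perimeter = Σ |v_{i+1} − v_i|:
  edge 1→2: √(-3.9600² + -0.3253²) = 3.9734 (running 3.9734)
  edge 2→3: √(-6.6249² + -3.6618²) = 7.5696 (running 11.5430)
  edge 3→4: √(-0.1954² + -3.4400²) = 3.4456 (running 14.9885)
  edge 4→5: √(2.0400² + -4.1219²) = 4.5991 (running 19.5876)
  edge 5→6: √(5.9392² + 2.4134²) = 6.4108 (running 25.9984)
  edge 6→7: √(1.7606² + 1.6971²) = 2.4453 (running 28.4438)
  edge 7→1: √(1.0406² + 7.4387²) = 7.5111 (running 35.9548)
Perimeter = 35.9548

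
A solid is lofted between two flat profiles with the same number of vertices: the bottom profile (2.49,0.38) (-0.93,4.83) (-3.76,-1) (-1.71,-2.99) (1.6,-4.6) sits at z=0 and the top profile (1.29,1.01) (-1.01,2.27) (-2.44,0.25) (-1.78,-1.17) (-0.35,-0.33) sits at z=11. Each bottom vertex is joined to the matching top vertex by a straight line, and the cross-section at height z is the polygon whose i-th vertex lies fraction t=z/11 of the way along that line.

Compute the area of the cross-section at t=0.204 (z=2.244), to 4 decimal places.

Cross-section at t=0.204: each vertex is (1-t)·p0[i] + t·p1[i].
  v1: (1-0.204)·(2.49,0.38) + 0.204·(1.29,1.01) = (2.2452,0.5085)
  v2: (1-0.204)·(-0.93,4.83) + 0.204·(-1.01,2.27) = (-0.9463,4.3078)
  v3: (1-0.204)·(-3.76,-1) + 0.204·(-2.44,0.25) = (-3.4907,-0.7450)
  v4: (1-0.204)·(-1.71,-2.99) + 0.204·(-1.78,-1.17) = (-1.7243,-2.6187)
  v5: (1-0.204)·(1.6,-4.6) + 0.204·(-0.35,-0.33) = (1.2022,-3.7289)
Shoelace sum Σ(x_i·y_{i+1} − x_{i+1}·y_i):
  i=1: 2.2452·4.3078 − -0.9463·0.5085 = +10.1530 (running +10.1530)
  i=2: -0.9463·-0.7450 − -3.4907·4.3078 = +15.7422 (running +25.8952)
  i=3: -3.4907·-2.6187 − -1.7243·-0.7450 = +7.8566 (running +33.7518)
  i=4: -1.7243·-3.7289 − 1.2022·-2.6187 = +9.5779 (running +43.3298)
  i=5: 1.2022·0.5085 − 2.2452·-3.7289 = +8.9835 (running +52.3133)
Area = |Σ|/2 = |52.3133|/2 = 26.1566

Area at t=0.204: 26.1566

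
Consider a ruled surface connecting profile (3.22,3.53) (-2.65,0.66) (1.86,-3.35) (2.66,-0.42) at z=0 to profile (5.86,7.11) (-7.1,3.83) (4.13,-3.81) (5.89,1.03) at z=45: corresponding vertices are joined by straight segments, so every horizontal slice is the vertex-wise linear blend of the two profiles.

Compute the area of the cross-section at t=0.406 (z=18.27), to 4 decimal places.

Area at t=0.406: 37.2475

Cross-section at t=0.406: each vertex is (1-t)·p0[i] + t·p1[i].
  v1: (1-0.406)·(3.22,3.53) + 0.406·(5.86,7.11) = (4.2918,4.9835)
  v2: (1-0.406)·(-2.65,0.66) + 0.406·(-7.1,3.83) = (-4.4567,1.9470)
  v3: (1-0.406)·(1.86,-3.35) + 0.406·(4.13,-3.81) = (2.7816,-3.5368)
  v4: (1-0.406)·(2.66,-0.42) + 0.406·(5.89,1.03) = (3.9714,0.1687)
Shoelace sum Σ(x_i·y_{i+1} − x_{i+1}·y_i):
  i=1: 4.2918·1.9470 − -4.4567·4.9835 = +30.5662 (running +30.5662)
  i=2: -4.4567·-3.5368 − 2.7816·1.9470 = +10.3464 (running +40.9126)
  i=3: 2.7816·0.1687 − 3.9714·-3.5368 = +14.5151 (running +55.4277)
  i=4: 3.9714·4.9835 − 4.2918·0.1687 = +19.0673 (running +74.4949)
Area = |Σ|/2 = |74.4949|/2 = 37.2475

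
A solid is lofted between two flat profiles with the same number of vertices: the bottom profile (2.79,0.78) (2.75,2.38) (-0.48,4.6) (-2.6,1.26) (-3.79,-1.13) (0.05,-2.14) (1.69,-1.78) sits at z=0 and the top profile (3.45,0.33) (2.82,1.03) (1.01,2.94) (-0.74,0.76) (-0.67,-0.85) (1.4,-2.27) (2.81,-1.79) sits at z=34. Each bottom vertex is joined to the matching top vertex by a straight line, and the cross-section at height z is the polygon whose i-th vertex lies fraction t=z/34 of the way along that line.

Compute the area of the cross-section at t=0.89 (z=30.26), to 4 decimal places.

Cross-section at t=0.89: each vertex is (1-t)·p0[i] + t·p1[i].
  v1: (1-0.89)·(2.79,0.78) + 0.89·(3.45,0.33) = (3.3774,0.3795)
  v2: (1-0.89)·(2.75,2.38) + 0.89·(2.82,1.03) = (2.8123,1.1785)
  v3: (1-0.89)·(-0.48,4.6) + 0.89·(1.01,2.94) = (0.8461,3.1226)
  v4: (1-0.89)·(-2.6,1.26) + 0.89·(-0.74,0.76) = (-0.9446,0.8150)
  v5: (1-0.89)·(-3.79,-1.13) + 0.89·(-0.67,-0.85) = (-1.0132,-0.8808)
  v6: (1-0.89)·(0.05,-2.14) + 0.89·(1.4,-2.27) = (1.2515,-2.2557)
  v7: (1-0.89)·(1.69,-1.78) + 0.89·(2.81,-1.79) = (2.6868,-1.7889)
Shoelace sum Σ(x_i·y_{i+1} − x_{i+1}·y_i):
  i=1: 3.3774·1.1785 − 2.8123·0.3795 = +2.9130 (running +2.9130)
  i=2: 2.8123·3.1226 − 0.8461·1.1785 = +7.7846 (running +10.6976)
  i=3: 0.8461·0.8150 − -0.9446·3.1226 = +3.6392 (running +14.3367)
  i=4: -0.9446·-0.8808 − -1.0132·0.8150 = +1.6578 (running +15.9945)
  i=5: -1.0132·-2.2557 − 1.2515·-0.8808 = +3.3878 (running +19.3823)
  i=6: 1.2515·-1.7889 − 2.6868·-2.2557 = +3.8218 (running +23.2041)
  i=7: 2.6868·0.3795 − 3.3774·-1.7889 = +7.0615 (running +30.2656)
Area = |Σ|/2 = |30.2656|/2 = 15.1328

Area at t=0.89: 15.1328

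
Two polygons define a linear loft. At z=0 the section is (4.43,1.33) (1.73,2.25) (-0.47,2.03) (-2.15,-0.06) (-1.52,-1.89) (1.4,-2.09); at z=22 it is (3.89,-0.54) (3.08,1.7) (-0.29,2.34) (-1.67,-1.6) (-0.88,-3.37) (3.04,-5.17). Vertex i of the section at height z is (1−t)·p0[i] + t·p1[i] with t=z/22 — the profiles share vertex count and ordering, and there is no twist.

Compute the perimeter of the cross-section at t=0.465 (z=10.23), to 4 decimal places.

Cross-section at t=0.465: each vertex is (1-t)·p0[i] + t·p1[i].
  v1: (1-0.465)·(4.43,1.33) + 0.465·(3.89,-0.54) = (4.1789,0.4604)
  v2: (1-0.465)·(1.73,2.25) + 0.465·(3.08,1.7) = (2.3578,1.9942)
  v3: (1-0.465)·(-0.47,2.03) + 0.465·(-0.29,2.34) = (-0.3863,2.1742)
  v4: (1-0.465)·(-2.15,-0.06) + 0.465·(-1.67,-1.6) = (-1.9268,-0.7761)
  v5: (1-0.465)·(-1.52,-1.89) + 0.465·(-0.88,-3.37) = (-1.2224,-2.5782)
  v6: (1-0.465)·(1.4,-2.09) + 0.465·(3.04,-5.17) = (2.1626,-3.5222)
Perimeter = Σ |v_{i+1} − v_i|:
  edge 1→2: √(-1.8211² + 1.5338²) = 2.3810 (running 2.3810)
  edge 2→3: √(-2.7441² + 0.1799²) = 2.7499 (running 5.1309)
  edge 3→4: √(-1.5405² + -2.9503²) = 3.3282 (running 8.4592)
  edge 4→5: √(0.7044² + -1.8021²) = 1.9349 (running 10.3940)
  edge 5→6: √(3.3850² + -0.9440²) = 3.5142 (running 13.9082)
  edge 6→1: √(2.0163² + 3.9826²) = 4.4640 (running 18.3722)
Perimeter = 18.3722

Perimeter at t=0.465: 18.3722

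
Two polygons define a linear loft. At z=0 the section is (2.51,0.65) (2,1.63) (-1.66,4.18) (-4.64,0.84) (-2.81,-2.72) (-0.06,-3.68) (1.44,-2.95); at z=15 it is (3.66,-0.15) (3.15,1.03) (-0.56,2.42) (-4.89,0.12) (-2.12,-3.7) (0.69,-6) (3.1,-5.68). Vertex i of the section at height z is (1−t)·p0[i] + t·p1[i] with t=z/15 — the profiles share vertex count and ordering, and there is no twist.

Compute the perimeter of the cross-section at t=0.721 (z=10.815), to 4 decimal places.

Perimeter at t=0.721: 25.1770

Cross-section at t=0.721: each vertex is (1-t)·p0[i] + t·p1[i].
  v1: (1-0.721)·(2.51,0.65) + 0.721·(3.66,-0.15) = (3.3392,0.0732)
  v2: (1-0.721)·(2,1.63) + 0.721·(3.15,1.03) = (2.8292,1.1974)
  v3: (1-0.721)·(-1.66,4.18) + 0.721·(-0.56,2.42) = (-0.8669,2.9110)
  v4: (1-0.721)·(-4.64,0.84) + 0.721·(-4.89,0.12) = (-4.8202,0.3209)
  v5: (1-0.721)·(-2.81,-2.72) + 0.721·(-2.12,-3.7) = (-2.3125,-3.4266)
  v6: (1-0.721)·(-0.06,-3.68) + 0.721·(0.69,-6) = (0.4807,-5.3527)
  v7: (1-0.721)·(1.44,-2.95) + 0.721·(3.1,-5.68) = (2.6369,-4.9183)
Perimeter = Σ |v_{i+1} − v_i|:
  edge 1→2: √(-0.5100² + 1.1242²) = 1.2345 (running 1.2345)
  edge 2→3: √(-3.6961² + 1.7136²) = 4.0740 (running 5.3085)
  edge 3→4: √(-3.9533² + -2.5902²) = 4.7263 (running 10.0348)
  edge 4→5: √(2.5077² + -3.7475²) = 4.5091 (running 14.5439)
  edge 5→6: √(2.7933² + -1.9261²) = 3.3930 (running 17.9369)
  edge 6→7: √(2.1561² + 0.4344²) = 2.1994 (running 20.1363)
  edge 7→1: √(0.7023² + 4.9915²) = 5.0407 (running 25.1770)
Perimeter = 25.1770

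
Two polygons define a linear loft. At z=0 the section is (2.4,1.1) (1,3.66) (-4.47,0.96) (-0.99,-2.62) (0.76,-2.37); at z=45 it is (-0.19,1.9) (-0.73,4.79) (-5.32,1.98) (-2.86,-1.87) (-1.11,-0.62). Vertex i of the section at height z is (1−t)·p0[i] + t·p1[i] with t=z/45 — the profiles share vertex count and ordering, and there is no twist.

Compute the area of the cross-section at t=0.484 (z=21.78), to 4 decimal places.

Cross-section at t=0.484: each vertex is (1-t)·p0[i] + t·p1[i].
  v1: (1-0.484)·(2.4,1.1) + 0.484·(-0.19,1.9) = (1.1464,1.4872)
  v2: (1-0.484)·(1,3.66) + 0.484·(-0.73,4.79) = (0.1627,4.2069)
  v3: (1-0.484)·(-4.47,0.96) + 0.484·(-5.32,1.98) = (-4.8814,1.4537)
  v4: (1-0.484)·(-0.99,-2.62) + 0.484·(-2.86,-1.87) = (-1.8951,-2.2570)
  v5: (1-0.484)·(0.76,-2.37) + 0.484·(-1.11,-0.62) = (-0.1451,-1.5230)
Shoelace sum Σ(x_i·y_{i+1} − x_{i+1}·y_i):
  i=1: 1.1464·4.2069 − 0.1627·1.4872 = +4.5810 (running +4.5810)
  i=2: 0.1627·1.4537 − -4.8814·4.2069 = +20.7721 (running +25.3532)
  i=3: -4.8814·-2.2570 − -1.8951·1.4537 = +13.7722 (running +39.1253)
  i=4: -1.8951·-1.5230 − -0.1451·-2.2570 = +2.5588 (running +41.6841)
  i=5: -0.1451·1.4872 − 1.1464·-1.5230 = +1.5303 (running +43.2144)
Area = |Σ|/2 = |43.2144|/2 = 21.6072

Area at t=0.484: 21.6072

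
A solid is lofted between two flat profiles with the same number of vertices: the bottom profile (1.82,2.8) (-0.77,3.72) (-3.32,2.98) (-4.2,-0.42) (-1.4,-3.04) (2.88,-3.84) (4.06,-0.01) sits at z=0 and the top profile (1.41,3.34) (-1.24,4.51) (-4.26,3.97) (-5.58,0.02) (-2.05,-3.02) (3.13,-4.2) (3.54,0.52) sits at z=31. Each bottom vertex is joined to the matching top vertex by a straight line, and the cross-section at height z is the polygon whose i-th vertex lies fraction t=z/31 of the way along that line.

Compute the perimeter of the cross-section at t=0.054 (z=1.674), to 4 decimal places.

Cross-section at t=0.054: each vertex is (1-t)·p0[i] + t·p1[i].
  v1: (1-0.054)·(1.82,2.8) + 0.054·(1.41,3.34) = (1.7979,2.8292)
  v2: (1-0.054)·(-0.77,3.72) + 0.054·(-1.24,4.51) = (-0.7954,3.7627)
  v3: (1-0.054)·(-3.32,2.98) + 0.054·(-4.26,3.97) = (-3.3708,3.0335)
  v4: (1-0.054)·(-4.2,-0.42) + 0.054·(-5.58,0.02) = (-4.2745,-0.3962)
  v5: (1-0.054)·(-1.4,-3.04) + 0.054·(-2.05,-3.02) = (-1.4351,-3.0389)
  v6: (1-0.054)·(2.88,-3.84) + 0.054·(3.13,-4.2) = (2.8935,-3.8594)
  v7: (1-0.054)·(4.06,-0.01) + 0.054·(3.54,0.52) = (4.0319,0.0186)
Perimeter = Σ |v_{i+1} − v_i|:
  edge 1→2: √(-2.5932² + 0.9335²) = 2.7561 (running 2.7561)
  edge 2→3: √(-2.5754² + -0.7292²) = 2.6766 (running 5.4328)
  edge 3→4: √(-0.9038² + -3.4297²) = 3.5468 (running 8.9795)
  edge 4→5: √(2.8394² + -2.6427²) = 3.8789 (running 12.8585)
  edge 5→6: √(4.3286² + -0.8205²) = 4.4057 (running 17.2641)
  edge 6→7: √(1.1384² + 3.8781²) = 4.0417 (running 21.3059)
  edge 7→1: √(-2.2341² + 2.8105²) = 3.5903 (running 24.8961)
Perimeter = 24.8961

Perimeter at t=0.054: 24.8961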